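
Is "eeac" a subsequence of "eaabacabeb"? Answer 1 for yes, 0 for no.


Check if "eeac" is a subsequence of "eaabacabeb"
Greedy scan:
  Position 0 ('e'): matches sub[0] = 'e'
  Position 1 ('a'): no match needed
  Position 2 ('a'): no match needed
  Position 3 ('b'): no match needed
  Position 4 ('a'): no match needed
  Position 5 ('c'): no match needed
  Position 6 ('a'): no match needed
  Position 7 ('b'): no match needed
  Position 8 ('e'): matches sub[1] = 'e'
  Position 9 ('b'): no match needed
Only matched 2/4 characters => not a subsequence

0


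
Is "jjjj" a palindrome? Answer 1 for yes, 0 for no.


Input: jjjj
Reversed: jjjj
  Compare pos 0 ('j') with pos 3 ('j'): match
  Compare pos 1 ('j') with pos 2 ('j'): match
Result: palindrome

1


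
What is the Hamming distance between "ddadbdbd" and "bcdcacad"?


Comparing "ddadbdbd" and "bcdcacad" position by position:
  Position 0: 'd' vs 'b' => differ
  Position 1: 'd' vs 'c' => differ
  Position 2: 'a' vs 'd' => differ
  Position 3: 'd' vs 'c' => differ
  Position 4: 'b' vs 'a' => differ
  Position 5: 'd' vs 'c' => differ
  Position 6: 'b' vs 'a' => differ
  Position 7: 'd' vs 'd' => same
Total differences (Hamming distance): 7

7


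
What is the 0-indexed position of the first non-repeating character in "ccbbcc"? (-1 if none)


Input: ccbbcc
Character frequencies:
  'b': 2
  'c': 4
Scanning left to right for freq == 1:
  Position 0 ('c'): freq=4, skip
  Position 1 ('c'): freq=4, skip
  Position 2 ('b'): freq=2, skip
  Position 3 ('b'): freq=2, skip
  Position 4 ('c'): freq=4, skip
  Position 5 ('c'): freq=4, skip
  No unique character found => answer = -1

-1


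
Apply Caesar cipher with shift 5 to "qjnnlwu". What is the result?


Caesar cipher: shift "qjnnlwu" by 5
  'q' (pos 16) + 5 = pos 21 = 'v'
  'j' (pos 9) + 5 = pos 14 = 'o'
  'n' (pos 13) + 5 = pos 18 = 's'
  'n' (pos 13) + 5 = pos 18 = 's'
  'l' (pos 11) + 5 = pos 16 = 'q'
  'w' (pos 22) + 5 = pos 1 = 'b'
  'u' (pos 20) + 5 = pos 25 = 'z'
Result: vossqbz

vossqbz


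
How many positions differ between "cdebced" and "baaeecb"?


Comparing "cdebced" and "baaeecb" position by position:
  Position 0: 'c' vs 'b' => DIFFER
  Position 1: 'd' vs 'a' => DIFFER
  Position 2: 'e' vs 'a' => DIFFER
  Position 3: 'b' vs 'e' => DIFFER
  Position 4: 'c' vs 'e' => DIFFER
  Position 5: 'e' vs 'c' => DIFFER
  Position 6: 'd' vs 'b' => DIFFER
Positions that differ: 7

7


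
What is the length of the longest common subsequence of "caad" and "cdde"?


LCS of "caad" and "cdde"
DP table:
           c    d    d    e
      0    0    0    0    0
  c   0    1    1    1    1
  a   0    1    1    1    1
  a   0    1    1    1    1
  d   0    1    2    2    2
LCS length = dp[4][4] = 2

2


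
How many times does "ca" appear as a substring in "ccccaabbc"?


Searching for "ca" in "ccccaabbc"
Scanning each position:
  Position 0: "cc" => no
  Position 1: "cc" => no
  Position 2: "cc" => no
  Position 3: "ca" => MATCH
  Position 4: "aa" => no
  Position 5: "ab" => no
  Position 6: "bb" => no
  Position 7: "bc" => no
Total occurrences: 1

1


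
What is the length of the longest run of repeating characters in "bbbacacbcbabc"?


Input: "bbbacacbcbabc"
Scanning for longest run:
  Position 1 ('b'): continues run of 'b', length=2
  Position 2 ('b'): continues run of 'b', length=3
  Position 3 ('a'): new char, reset run to 1
  Position 4 ('c'): new char, reset run to 1
  Position 5 ('a'): new char, reset run to 1
  Position 6 ('c'): new char, reset run to 1
  Position 7 ('b'): new char, reset run to 1
  Position 8 ('c'): new char, reset run to 1
  Position 9 ('b'): new char, reset run to 1
  Position 10 ('a'): new char, reset run to 1
  Position 11 ('b'): new char, reset run to 1
  Position 12 ('c'): new char, reset run to 1
Longest run: 'b' with length 3

3


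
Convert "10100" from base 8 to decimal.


Input: "10100" in base 8
Positional expansion:
  Digit '1' (value 1) x 8^4 = 4096
  Digit '0' (value 0) x 8^3 = 0
  Digit '1' (value 1) x 8^2 = 64
  Digit '0' (value 0) x 8^1 = 0
  Digit '0' (value 0) x 8^0 = 0
Sum = 4160

4160


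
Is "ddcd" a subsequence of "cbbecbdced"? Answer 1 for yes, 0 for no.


Check if "ddcd" is a subsequence of "cbbecbdced"
Greedy scan:
  Position 0 ('c'): no match needed
  Position 1 ('b'): no match needed
  Position 2 ('b'): no match needed
  Position 3 ('e'): no match needed
  Position 4 ('c'): no match needed
  Position 5 ('b'): no match needed
  Position 6 ('d'): matches sub[0] = 'd'
  Position 7 ('c'): no match needed
  Position 8 ('e'): no match needed
  Position 9 ('d'): matches sub[1] = 'd'
Only matched 2/4 characters => not a subsequence

0


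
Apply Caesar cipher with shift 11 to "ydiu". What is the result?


Caesar cipher: shift "ydiu" by 11
  'y' (pos 24) + 11 = pos 9 = 'j'
  'd' (pos 3) + 11 = pos 14 = 'o'
  'i' (pos 8) + 11 = pos 19 = 't'
  'u' (pos 20) + 11 = pos 5 = 'f'
Result: jotf

jotf


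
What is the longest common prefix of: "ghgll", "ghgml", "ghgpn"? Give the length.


Words: ghgll, ghgml, ghgpn
  Position 0: all 'g' => match
  Position 1: all 'h' => match
  Position 2: all 'g' => match
  Position 3: ('l', 'm', 'p') => mismatch, stop
LCP = "ghg" (length 3)

3


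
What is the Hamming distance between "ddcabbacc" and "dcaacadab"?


Comparing "ddcabbacc" and "dcaacadab" position by position:
  Position 0: 'd' vs 'd' => same
  Position 1: 'd' vs 'c' => differ
  Position 2: 'c' vs 'a' => differ
  Position 3: 'a' vs 'a' => same
  Position 4: 'b' vs 'c' => differ
  Position 5: 'b' vs 'a' => differ
  Position 6: 'a' vs 'd' => differ
  Position 7: 'c' vs 'a' => differ
  Position 8: 'c' vs 'b' => differ
Total differences (Hamming distance): 7

7


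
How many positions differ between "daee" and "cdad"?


Comparing "daee" and "cdad" position by position:
  Position 0: 'd' vs 'c' => DIFFER
  Position 1: 'a' vs 'd' => DIFFER
  Position 2: 'e' vs 'a' => DIFFER
  Position 3: 'e' vs 'd' => DIFFER
Positions that differ: 4

4


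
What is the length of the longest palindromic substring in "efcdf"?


Input: "efcdf"
Checking substrings for palindromes:
  No multi-char palindromic substrings found
Longest palindromic substring: "e" with length 1

1


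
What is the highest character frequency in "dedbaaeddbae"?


Input: dedbaaeddbae
Character counts:
  'a': 3
  'b': 2
  'd': 4
  'e': 3
Maximum frequency: 4

4


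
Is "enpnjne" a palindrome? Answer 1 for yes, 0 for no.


Input: enpnjne
Reversed: enjnpne
  Compare pos 0 ('e') with pos 6 ('e'): match
  Compare pos 1 ('n') with pos 5 ('n'): match
  Compare pos 2 ('p') with pos 4 ('j'): MISMATCH
Result: not a palindrome

0


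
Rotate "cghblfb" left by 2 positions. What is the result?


Input: "cghblfb", rotate left by 2
First 2 characters: "cg"
Remaining characters: "hblfb"
Concatenate remaining + first: "hblfb" + "cg" = "hblfbcg"

hblfbcg


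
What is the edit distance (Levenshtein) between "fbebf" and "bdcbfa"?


Computing edit distance: "fbebf" -> "bdcbfa"
DP table:
           b    d    c    b    f    a
      0    1    2    3    4    5    6
  f   1    1    2    3    4    4    5
  b   2    1    2    3    3    4    5
  e   3    2    2    3    4    4    5
  b   4    3    3    3    3    4    5
  f   5    4    4    4    4    3    4
Edit distance = dp[5][6] = 4

4


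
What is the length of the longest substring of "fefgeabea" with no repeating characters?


Input: "fefgeabea"
Sliding window (track last position of each char):
  Position 0 ('f'): window [0,0] length 1 -- new best
  Position 1 ('e'): window [0,1] length 2 -- new best
  Position 2 ('f'): repeat (last at 0), move window start to 1
  Position 2 ('f'): window [1,2] length 2
  Position 3 ('g'): window [1,3] length 3 -- new best
  Position 4 ('e'): repeat (last at 1), move window start to 2
  Position 4 ('e'): window [2,4] length 3
  Position 5 ('a'): window [2,5] length 4 -- new best
  Position 6 ('b'): window [2,6] length 5 -- new best
  Position 7 ('e'): repeat (last at 4), move window start to 5
  Position 7 ('e'): window [5,7] length 3
  Position 8 ('a'): repeat (last at 5), move window start to 6
  Position 8 ('a'): window [6,8] length 3
Longest substring with no repeats: "fgeab" with length 5

5


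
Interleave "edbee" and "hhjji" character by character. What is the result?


Interleaving "edbee" and "hhjji":
  Position 0: 'e' from first, 'h' from second => "eh"
  Position 1: 'd' from first, 'h' from second => "dh"
  Position 2: 'b' from first, 'j' from second => "bj"
  Position 3: 'e' from first, 'j' from second => "ej"
  Position 4: 'e' from first, 'i' from second => "ei"
Result: ehdhbjejei

ehdhbjejei


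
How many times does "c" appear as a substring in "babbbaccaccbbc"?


Searching for "c" in "babbbaccaccbbc"
Scanning each position:
  Position 0: "b" => no
  Position 1: "a" => no
  Position 2: "b" => no
  Position 3: "b" => no
  Position 4: "b" => no
  Position 5: "a" => no
  Position 6: "c" => MATCH
  Position 7: "c" => MATCH
  Position 8: "a" => no
  Position 9: "c" => MATCH
  Position 10: "c" => MATCH
  Position 11: "b" => no
  Position 12: "b" => no
  Position 13: "c" => MATCH
Total occurrences: 5

5


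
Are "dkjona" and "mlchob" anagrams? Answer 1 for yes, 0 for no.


Strings: "dkjona", "mlchob"
Sorted first:  adjkno
Sorted second: bchlmo
Differ at position 0: 'a' vs 'b' => not anagrams

0


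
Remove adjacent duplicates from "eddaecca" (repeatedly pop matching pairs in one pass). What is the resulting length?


Input: eddaecca
Stack-based adjacent duplicate removal:
  Read 'e': push. Stack: e
  Read 'd': push. Stack: ed
  Read 'd': matches stack top 'd' => pop. Stack: e
  Read 'a': push. Stack: ea
  Read 'e': push. Stack: eae
  Read 'c': push. Stack: eaec
  Read 'c': matches stack top 'c' => pop. Stack: eae
  Read 'a': push. Stack: eaea
Final stack: "eaea" (length 4)

4


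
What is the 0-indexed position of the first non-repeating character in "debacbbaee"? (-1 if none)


Input: debacbbaee
Character frequencies:
  'a': 2
  'b': 3
  'c': 1
  'd': 1
  'e': 3
Scanning left to right for freq == 1:
  Position 0 ('d'): unique! => answer = 0

0


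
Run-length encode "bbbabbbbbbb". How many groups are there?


Input: bbbabbbbbbb
Scanning for consecutive runs:
  Group 1: 'b' x 3 (positions 0-2)
  Group 2: 'a' x 1 (positions 3-3)
  Group 3: 'b' x 7 (positions 4-10)
Total groups: 3

3


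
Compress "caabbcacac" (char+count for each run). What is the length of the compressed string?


Input: caabbcacac
Runs:
  'c' x 1 => "c1"
  'a' x 2 => "a2"
  'b' x 2 => "b2"
  'c' x 1 => "c1"
  'a' x 1 => "a1"
  'c' x 1 => "c1"
  'a' x 1 => "a1"
  'c' x 1 => "c1"
Compressed: "c1a2b2c1a1c1a1c1"
Compressed length: 16

16


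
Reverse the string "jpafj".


Input: jpafj
Reading characters right to left:
  Position 4: 'j'
  Position 3: 'f'
  Position 2: 'a'
  Position 1: 'p'
  Position 0: 'j'
Reversed: jfapj

jfapj


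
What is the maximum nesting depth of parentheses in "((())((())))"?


Input: "((())((())))"
Tracking depth:
  Position 0 '(': depth becomes 1
  Position 1 '(': depth becomes 2
  Position 2 '(': depth becomes 3
  Position 3 ')': depth becomes 2
  Position 4 ')': depth becomes 1
  Position 5 '(': depth becomes 2
  Position 6 '(': depth becomes 3
  Position 7 '(': depth becomes 4
  Position 8 ')': depth becomes 3
  Position 9 ')': depth becomes 2
  Position 10 ')': depth becomes 1
  Position 11 ')': depth becomes 0
Maximum depth reached: 4

4


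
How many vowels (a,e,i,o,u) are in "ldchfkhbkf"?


Input: ldchfkhbkf
Checking each character:
  'l' at position 0: consonant
  'd' at position 1: consonant
  'c' at position 2: consonant
  'h' at position 3: consonant
  'f' at position 4: consonant
  'k' at position 5: consonant
  'h' at position 6: consonant
  'b' at position 7: consonant
  'k' at position 8: consonant
  'f' at position 9: consonant
Total vowels: 0

0


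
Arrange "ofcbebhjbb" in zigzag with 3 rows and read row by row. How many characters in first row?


Zigzag "ofcbebhjbb" into 3 rows:
Placing characters:
  'o' => row 0
  'f' => row 1
  'c' => row 2
  'b' => row 1
  'e' => row 0
  'b' => row 1
  'h' => row 2
  'j' => row 1
  'b' => row 0
  'b' => row 1
Rows:
  Row 0: "oeb"
  Row 1: "fbbjb"
  Row 2: "ch"
First row length: 3

3


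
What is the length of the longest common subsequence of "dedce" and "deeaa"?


LCS of "dedce" and "deeaa"
DP table:
           d    e    e    a    a
      0    0    0    0    0    0
  d   0    1    1    1    1    1
  e   0    1    2    2    2    2
  d   0    1    2    2    2    2
  c   0    1    2    2    2    2
  e   0    1    2    3    3    3
LCS length = dp[5][5] = 3

3


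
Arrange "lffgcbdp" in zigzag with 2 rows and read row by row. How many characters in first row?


Zigzag "lffgcbdp" into 2 rows:
Placing characters:
  'l' => row 0
  'f' => row 1
  'f' => row 0
  'g' => row 1
  'c' => row 0
  'b' => row 1
  'd' => row 0
  'p' => row 1
Rows:
  Row 0: "lfcd"
  Row 1: "fgbp"
First row length: 4

4


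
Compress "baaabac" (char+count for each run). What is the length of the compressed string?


Input: baaabac
Runs:
  'b' x 1 => "b1"
  'a' x 3 => "a3"
  'b' x 1 => "b1"
  'a' x 1 => "a1"
  'c' x 1 => "c1"
Compressed: "b1a3b1a1c1"
Compressed length: 10

10


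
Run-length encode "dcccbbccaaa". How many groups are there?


Input: dcccbbccaaa
Scanning for consecutive runs:
  Group 1: 'd' x 1 (positions 0-0)
  Group 2: 'c' x 3 (positions 1-3)
  Group 3: 'b' x 2 (positions 4-5)
  Group 4: 'c' x 2 (positions 6-7)
  Group 5: 'a' x 3 (positions 8-10)
Total groups: 5

5


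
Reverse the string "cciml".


Input: cciml
Reading characters right to left:
  Position 4: 'l'
  Position 3: 'm'
  Position 2: 'i'
  Position 1: 'c'
  Position 0: 'c'
Reversed: lmicc

lmicc


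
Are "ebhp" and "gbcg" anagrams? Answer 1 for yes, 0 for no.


Strings: "ebhp", "gbcg"
Sorted first:  behp
Sorted second: bcgg
Differ at position 1: 'e' vs 'c' => not anagrams

0


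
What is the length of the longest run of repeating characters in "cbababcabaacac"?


Input: "cbababcabaacac"
Scanning for longest run:
  Position 1 ('b'): new char, reset run to 1
  Position 2 ('a'): new char, reset run to 1
  Position 3 ('b'): new char, reset run to 1
  Position 4 ('a'): new char, reset run to 1
  Position 5 ('b'): new char, reset run to 1
  Position 6 ('c'): new char, reset run to 1
  Position 7 ('a'): new char, reset run to 1
  Position 8 ('b'): new char, reset run to 1
  Position 9 ('a'): new char, reset run to 1
  Position 10 ('a'): continues run of 'a', length=2
  Position 11 ('c'): new char, reset run to 1
  Position 12 ('a'): new char, reset run to 1
  Position 13 ('c'): new char, reset run to 1
Longest run: 'a' with length 2

2


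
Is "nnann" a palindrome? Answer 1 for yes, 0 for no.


Input: nnann
Reversed: nnann
  Compare pos 0 ('n') with pos 4 ('n'): match
  Compare pos 1 ('n') with pos 3 ('n'): match
Result: palindrome

1


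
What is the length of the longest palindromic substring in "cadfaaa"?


Input: "cadfaaa"
Checking substrings for palindromes:
  [4:7] "aaa" (len 3) => palindrome
  [4:6] "aa" (len 2) => palindrome
  [5:7] "aa" (len 2) => palindrome
Longest palindromic substring: "aaa" with length 3

3


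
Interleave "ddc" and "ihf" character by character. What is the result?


Interleaving "ddc" and "ihf":
  Position 0: 'd' from first, 'i' from second => "di"
  Position 1: 'd' from first, 'h' from second => "dh"
  Position 2: 'c' from first, 'f' from second => "cf"
Result: didhcf

didhcf


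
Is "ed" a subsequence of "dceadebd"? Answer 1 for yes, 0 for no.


Check if "ed" is a subsequence of "dceadebd"
Greedy scan:
  Position 0 ('d'): no match needed
  Position 1 ('c'): no match needed
  Position 2 ('e'): matches sub[0] = 'e'
  Position 3 ('a'): no match needed
  Position 4 ('d'): matches sub[1] = 'd'
  Position 5 ('e'): no match needed
  Position 6 ('b'): no match needed
  Position 7 ('d'): no match needed
All 2 characters matched => is a subsequence

1


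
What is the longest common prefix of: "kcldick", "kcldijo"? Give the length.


Words: kcldick, kcldijo
  Position 0: all 'k' => match
  Position 1: all 'c' => match
  Position 2: all 'l' => match
  Position 3: all 'd' => match
  Position 4: all 'i' => match
  Position 5: ('c', 'j') => mismatch, stop
LCP = "kcldi" (length 5)

5


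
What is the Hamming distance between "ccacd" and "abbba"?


Comparing "ccacd" and "abbba" position by position:
  Position 0: 'c' vs 'a' => differ
  Position 1: 'c' vs 'b' => differ
  Position 2: 'a' vs 'b' => differ
  Position 3: 'c' vs 'b' => differ
  Position 4: 'd' vs 'a' => differ
Total differences (Hamming distance): 5

5


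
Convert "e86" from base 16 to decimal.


Input: "e86" in base 16
Positional expansion:
  Digit 'e' (value 14) x 16^2 = 3584
  Digit '8' (value 8) x 16^1 = 128
  Digit '6' (value 6) x 16^0 = 6
Sum = 3718

3718


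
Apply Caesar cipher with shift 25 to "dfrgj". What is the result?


Caesar cipher: shift "dfrgj" by 25
  'd' (pos 3) + 25 = pos 2 = 'c'
  'f' (pos 5) + 25 = pos 4 = 'e'
  'r' (pos 17) + 25 = pos 16 = 'q'
  'g' (pos 6) + 25 = pos 5 = 'f'
  'j' (pos 9) + 25 = pos 8 = 'i'
Result: ceqfi

ceqfi


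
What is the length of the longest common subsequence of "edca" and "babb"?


LCS of "edca" and "babb"
DP table:
           b    a    b    b
      0    0    0    0    0
  e   0    0    0    0    0
  d   0    0    0    0    0
  c   0    0    0    0    0
  a   0    0    1    1    1
LCS length = dp[4][4] = 1

1


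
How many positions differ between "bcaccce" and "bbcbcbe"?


Comparing "bcaccce" and "bbcbcbe" position by position:
  Position 0: 'b' vs 'b' => same
  Position 1: 'c' vs 'b' => DIFFER
  Position 2: 'a' vs 'c' => DIFFER
  Position 3: 'c' vs 'b' => DIFFER
  Position 4: 'c' vs 'c' => same
  Position 5: 'c' vs 'b' => DIFFER
  Position 6: 'e' vs 'e' => same
Positions that differ: 4

4


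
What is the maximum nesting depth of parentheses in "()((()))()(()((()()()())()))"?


Input: "()((()))()(()((()()()())()))"
Tracking depth:
  Position 0 '(': depth becomes 1
  Position 1 ')': depth becomes 0
  Position 2 '(': depth becomes 1
  Position 3 '(': depth becomes 2
  Position 4 '(': depth becomes 3
  Position 5 ')': depth becomes 2
  Position 6 ')': depth becomes 1
  Position 7 ')': depth becomes 0
  Position 8 '(': depth becomes 1
  Position 9 ')': depth becomes 0
  Position 10 '(': depth becomes 1
  Position 11 '(': depth becomes 2
  Position 12 ')': depth becomes 1
  Position 13 '(': depth becomes 2
  Position 14 '(': depth becomes 3
  Position 15 '(': depth becomes 4
  Position 16 ')': depth becomes 3
  Position 17 '(': depth becomes 4
  Position 18 ')': depth becomes 3
  Position 19 '(': depth becomes 4
  Position 20 ')': depth becomes 3
  Position 21 '(': depth becomes 4
  Position 22 ')': depth becomes 3
  Position 23 ')': depth becomes 2
  Position 24 '(': depth becomes 3
  Position 25 ')': depth becomes 2
  Position 26 ')': depth becomes 1
  Position 27 ')': depth becomes 0
Maximum depth reached: 4

4


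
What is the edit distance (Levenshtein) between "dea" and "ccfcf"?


Computing edit distance: "dea" -> "ccfcf"
DP table:
           c    c    f    c    f
      0    1    2    3    4    5
  d   1    1    2    3    4    5
  e   2    2    2    3    4    5
  a   3    3    3    3    4    5
Edit distance = dp[3][5] = 5

5


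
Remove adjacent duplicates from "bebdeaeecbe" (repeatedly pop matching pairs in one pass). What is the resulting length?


Input: bebdeaeecbe
Stack-based adjacent duplicate removal:
  Read 'b': push. Stack: b
  Read 'e': push. Stack: be
  Read 'b': push. Stack: beb
  Read 'd': push. Stack: bebd
  Read 'e': push. Stack: bebde
  Read 'a': push. Stack: bebdea
  Read 'e': push. Stack: bebdeae
  Read 'e': matches stack top 'e' => pop. Stack: bebdea
  Read 'c': push. Stack: bebdeac
  Read 'b': push. Stack: bebdeacb
  Read 'e': push. Stack: bebdeacbe
Final stack: "bebdeacbe" (length 9)

9


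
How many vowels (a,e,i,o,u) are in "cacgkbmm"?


Input: cacgkbmm
Checking each character:
  'c' at position 0: consonant
  'a' at position 1: vowel (running total: 1)
  'c' at position 2: consonant
  'g' at position 3: consonant
  'k' at position 4: consonant
  'b' at position 5: consonant
  'm' at position 6: consonant
  'm' at position 7: consonant
Total vowels: 1

1


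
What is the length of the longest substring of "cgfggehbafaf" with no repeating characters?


Input: "cgfggehbafaf"
Sliding window (track last position of each char):
  Position 0 ('c'): window [0,0] length 1 -- new best
  Position 1 ('g'): window [0,1] length 2 -- new best
  Position 2 ('f'): window [0,2] length 3 -- new best
  Position 3 ('g'): repeat (last at 1), move window start to 2
  Position 3 ('g'): window [2,3] length 2
  Position 4 ('g'): repeat (last at 3), move window start to 4
  Position 4 ('g'): window [4,4] length 1
  Position 5 ('e'): window [4,5] length 2
  Position 6 ('h'): window [4,6] length 3
  Position 7 ('b'): window [4,7] length 4 -- new best
  Position 8 ('a'): window [4,8] length 5 -- new best
  Position 9 ('f'): window [4,9] length 6 -- new best
  Position 10 ('a'): repeat (last at 8), move window start to 9
  Position 10 ('a'): window [9,10] length 2
  Position 11 ('f'): repeat (last at 9), move window start to 10
  Position 11 ('f'): window [10,11] length 2
Longest substring with no repeats: "gehbaf" with length 6

6


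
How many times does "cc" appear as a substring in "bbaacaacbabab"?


Searching for "cc" in "bbaacaacbabab"
Scanning each position:
  Position 0: "bb" => no
  Position 1: "ba" => no
  Position 2: "aa" => no
  Position 3: "ac" => no
  Position 4: "ca" => no
  Position 5: "aa" => no
  Position 6: "ac" => no
  Position 7: "cb" => no
  Position 8: "ba" => no
  Position 9: "ab" => no
  Position 10: "ba" => no
  Position 11: "ab" => no
Total occurrences: 0

0


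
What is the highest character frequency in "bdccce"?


Input: bdccce
Character counts:
  'b': 1
  'c': 3
  'd': 1
  'e': 1
Maximum frequency: 3

3


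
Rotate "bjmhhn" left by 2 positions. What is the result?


Input: "bjmhhn", rotate left by 2
First 2 characters: "bj"
Remaining characters: "mhhn"
Concatenate remaining + first: "mhhn" + "bj" = "mhhnbj"

mhhnbj


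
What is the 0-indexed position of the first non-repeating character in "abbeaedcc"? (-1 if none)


Input: abbeaedcc
Character frequencies:
  'a': 2
  'b': 2
  'c': 2
  'd': 1
  'e': 2
Scanning left to right for freq == 1:
  Position 0 ('a'): freq=2, skip
  Position 1 ('b'): freq=2, skip
  Position 2 ('b'): freq=2, skip
  Position 3 ('e'): freq=2, skip
  Position 4 ('a'): freq=2, skip
  Position 5 ('e'): freq=2, skip
  Position 6 ('d'): unique! => answer = 6

6


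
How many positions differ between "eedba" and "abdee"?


Comparing "eedba" and "abdee" position by position:
  Position 0: 'e' vs 'a' => DIFFER
  Position 1: 'e' vs 'b' => DIFFER
  Position 2: 'd' vs 'd' => same
  Position 3: 'b' vs 'e' => DIFFER
  Position 4: 'a' vs 'e' => DIFFER
Positions that differ: 4

4


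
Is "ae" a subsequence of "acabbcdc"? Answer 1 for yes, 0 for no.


Check if "ae" is a subsequence of "acabbcdc"
Greedy scan:
  Position 0 ('a'): matches sub[0] = 'a'
  Position 1 ('c'): no match needed
  Position 2 ('a'): no match needed
  Position 3 ('b'): no match needed
  Position 4 ('b'): no match needed
  Position 5 ('c'): no match needed
  Position 6 ('d'): no match needed
  Position 7 ('c'): no match needed
Only matched 1/2 characters => not a subsequence

0


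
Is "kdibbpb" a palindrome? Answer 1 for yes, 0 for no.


Input: kdibbpb
Reversed: bpbbidk
  Compare pos 0 ('k') with pos 6 ('b'): MISMATCH
  Compare pos 1 ('d') with pos 5 ('p'): MISMATCH
  Compare pos 2 ('i') with pos 4 ('b'): MISMATCH
Result: not a palindrome

0


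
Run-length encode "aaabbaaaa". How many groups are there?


Input: aaabbaaaa
Scanning for consecutive runs:
  Group 1: 'a' x 3 (positions 0-2)
  Group 2: 'b' x 2 (positions 3-4)
  Group 3: 'a' x 4 (positions 5-8)
Total groups: 3

3


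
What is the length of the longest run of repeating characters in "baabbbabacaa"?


Input: "baabbbabacaa"
Scanning for longest run:
  Position 1 ('a'): new char, reset run to 1
  Position 2 ('a'): continues run of 'a', length=2
  Position 3 ('b'): new char, reset run to 1
  Position 4 ('b'): continues run of 'b', length=2
  Position 5 ('b'): continues run of 'b', length=3
  Position 6 ('a'): new char, reset run to 1
  Position 7 ('b'): new char, reset run to 1
  Position 8 ('a'): new char, reset run to 1
  Position 9 ('c'): new char, reset run to 1
  Position 10 ('a'): new char, reset run to 1
  Position 11 ('a'): continues run of 'a', length=2
Longest run: 'b' with length 3

3


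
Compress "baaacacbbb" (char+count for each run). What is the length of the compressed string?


Input: baaacacbbb
Runs:
  'b' x 1 => "b1"
  'a' x 3 => "a3"
  'c' x 1 => "c1"
  'a' x 1 => "a1"
  'c' x 1 => "c1"
  'b' x 3 => "b3"
Compressed: "b1a3c1a1c1b3"
Compressed length: 12

12


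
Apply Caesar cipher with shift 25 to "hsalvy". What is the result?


Caesar cipher: shift "hsalvy" by 25
  'h' (pos 7) + 25 = pos 6 = 'g'
  's' (pos 18) + 25 = pos 17 = 'r'
  'a' (pos 0) + 25 = pos 25 = 'z'
  'l' (pos 11) + 25 = pos 10 = 'k'
  'v' (pos 21) + 25 = pos 20 = 'u'
  'y' (pos 24) + 25 = pos 23 = 'x'
Result: grzkux

grzkux


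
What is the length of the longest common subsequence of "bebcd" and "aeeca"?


LCS of "bebcd" and "aeeca"
DP table:
           a    e    e    c    a
      0    0    0    0    0    0
  b   0    0    0    0    0    0
  e   0    0    1    1    1    1
  b   0    0    1    1    1    1
  c   0    0    1    1    2    2
  d   0    0    1    1    2    2
LCS length = dp[5][5] = 2

2


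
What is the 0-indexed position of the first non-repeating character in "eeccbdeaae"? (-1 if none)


Input: eeccbdeaae
Character frequencies:
  'a': 2
  'b': 1
  'c': 2
  'd': 1
  'e': 4
Scanning left to right for freq == 1:
  Position 0 ('e'): freq=4, skip
  Position 1 ('e'): freq=4, skip
  Position 2 ('c'): freq=2, skip
  Position 3 ('c'): freq=2, skip
  Position 4 ('b'): unique! => answer = 4

4


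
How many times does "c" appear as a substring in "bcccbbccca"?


Searching for "c" in "bcccbbccca"
Scanning each position:
  Position 0: "b" => no
  Position 1: "c" => MATCH
  Position 2: "c" => MATCH
  Position 3: "c" => MATCH
  Position 4: "b" => no
  Position 5: "b" => no
  Position 6: "c" => MATCH
  Position 7: "c" => MATCH
  Position 8: "c" => MATCH
  Position 9: "a" => no
Total occurrences: 6

6


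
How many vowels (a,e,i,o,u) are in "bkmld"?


Input: bkmld
Checking each character:
  'b' at position 0: consonant
  'k' at position 1: consonant
  'm' at position 2: consonant
  'l' at position 3: consonant
  'd' at position 4: consonant
Total vowels: 0

0


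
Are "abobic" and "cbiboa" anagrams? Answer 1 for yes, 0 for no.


Strings: "abobic", "cbiboa"
Sorted first:  abbcio
Sorted second: abbcio
Sorted forms match => anagrams

1


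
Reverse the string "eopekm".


Input: eopekm
Reading characters right to left:
  Position 5: 'm'
  Position 4: 'k'
  Position 3: 'e'
  Position 2: 'p'
  Position 1: 'o'
  Position 0: 'e'
Reversed: mkepoe

mkepoe


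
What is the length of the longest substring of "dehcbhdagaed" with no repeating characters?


Input: "dehcbhdagaed"
Sliding window (track last position of each char):
  Position 0 ('d'): window [0,0] length 1 -- new best
  Position 1 ('e'): window [0,1] length 2 -- new best
  Position 2 ('h'): window [0,2] length 3 -- new best
  Position 3 ('c'): window [0,3] length 4 -- new best
  Position 4 ('b'): window [0,4] length 5 -- new best
  Position 5 ('h'): repeat (last at 2), move window start to 3
  Position 5 ('h'): window [3,5] length 3
  Position 6 ('d'): window [3,6] length 4
  Position 7 ('a'): window [3,7] length 5
  Position 8 ('g'): window [3,8] length 6 -- new best
  Position 9 ('a'): repeat (last at 7), move window start to 8
  Position 9 ('a'): window [8,9] length 2
  Position 10 ('e'): window [8,10] length 3
  Position 11 ('d'): window [8,11] length 4
Longest substring with no repeats: "cbhdag" with length 6

6


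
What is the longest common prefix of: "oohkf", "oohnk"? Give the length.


Words: oohkf, oohnk
  Position 0: all 'o' => match
  Position 1: all 'o' => match
  Position 2: all 'h' => match
  Position 3: ('k', 'n') => mismatch, stop
LCP = "ooh" (length 3)

3


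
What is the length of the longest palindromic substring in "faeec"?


Input: "faeec"
Checking substrings for palindromes:
  [2:4] "ee" (len 2) => palindrome
Longest palindromic substring: "ee" with length 2

2


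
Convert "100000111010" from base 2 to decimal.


Input: "100000111010" in base 2
Positional expansion:
  Digit '1' (value 1) x 2^11 = 2048
  Digit '0' (value 0) x 2^10 = 0
  Digit '0' (value 0) x 2^9 = 0
  Digit '0' (value 0) x 2^8 = 0
  Digit '0' (value 0) x 2^7 = 0
  Digit '0' (value 0) x 2^6 = 0
  Digit '1' (value 1) x 2^5 = 32
  Digit '1' (value 1) x 2^4 = 16
  Digit '1' (value 1) x 2^3 = 8
  Digit '0' (value 0) x 2^2 = 0
  Digit '1' (value 1) x 2^1 = 2
  Digit '0' (value 0) x 2^0 = 0
Sum = 2106

2106


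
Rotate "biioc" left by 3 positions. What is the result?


Input: "biioc", rotate left by 3
First 3 characters: "bii"
Remaining characters: "oc"
Concatenate remaining + first: "oc" + "bii" = "ocbii"

ocbii


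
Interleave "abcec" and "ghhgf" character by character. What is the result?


Interleaving "abcec" and "ghhgf":
  Position 0: 'a' from first, 'g' from second => "ag"
  Position 1: 'b' from first, 'h' from second => "bh"
  Position 2: 'c' from first, 'h' from second => "ch"
  Position 3: 'e' from first, 'g' from second => "eg"
  Position 4: 'c' from first, 'f' from second => "cf"
Result: agbhchegcf

agbhchegcf


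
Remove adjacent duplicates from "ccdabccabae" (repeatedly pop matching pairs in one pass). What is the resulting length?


Input: ccdabccabae
Stack-based adjacent duplicate removal:
  Read 'c': push. Stack: c
  Read 'c': matches stack top 'c' => pop. Stack: (empty)
  Read 'd': push. Stack: d
  Read 'a': push. Stack: da
  Read 'b': push. Stack: dab
  Read 'c': push. Stack: dabc
  Read 'c': matches stack top 'c' => pop. Stack: dab
  Read 'a': push. Stack: daba
  Read 'b': push. Stack: dabab
  Read 'a': push. Stack: dababa
  Read 'e': push. Stack: dababae
Final stack: "dababae" (length 7)

7


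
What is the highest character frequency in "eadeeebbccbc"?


Input: eadeeebbccbc
Character counts:
  'a': 1
  'b': 3
  'c': 3
  'd': 1
  'e': 4
Maximum frequency: 4

4


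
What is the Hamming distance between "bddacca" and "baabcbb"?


Comparing "bddacca" and "baabcbb" position by position:
  Position 0: 'b' vs 'b' => same
  Position 1: 'd' vs 'a' => differ
  Position 2: 'd' vs 'a' => differ
  Position 3: 'a' vs 'b' => differ
  Position 4: 'c' vs 'c' => same
  Position 5: 'c' vs 'b' => differ
  Position 6: 'a' vs 'b' => differ
Total differences (Hamming distance): 5

5


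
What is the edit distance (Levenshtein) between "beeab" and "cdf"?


Computing edit distance: "beeab" -> "cdf"
DP table:
           c    d    f
      0    1    2    3
  b   1    1    2    3
  e   2    2    2    3
  e   3    3    3    3
  a   4    4    4    4
  b   5    5    5    5
Edit distance = dp[5][3] = 5

5


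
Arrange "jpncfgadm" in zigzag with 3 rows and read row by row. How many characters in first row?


Zigzag "jpncfgadm" into 3 rows:
Placing characters:
  'j' => row 0
  'p' => row 1
  'n' => row 2
  'c' => row 1
  'f' => row 0
  'g' => row 1
  'a' => row 2
  'd' => row 1
  'm' => row 0
Rows:
  Row 0: "jfm"
  Row 1: "pcgd"
  Row 2: "na"
First row length: 3

3


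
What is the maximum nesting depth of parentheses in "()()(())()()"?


Input: "()()(())()()"
Tracking depth:
  Position 0 '(': depth becomes 1
  Position 1 ')': depth becomes 0
  Position 2 '(': depth becomes 1
  Position 3 ')': depth becomes 0
  Position 4 '(': depth becomes 1
  Position 5 '(': depth becomes 2
  Position 6 ')': depth becomes 1
  Position 7 ')': depth becomes 0
  Position 8 '(': depth becomes 1
  Position 9 ')': depth becomes 0
  Position 10 '(': depth becomes 1
  Position 11 ')': depth becomes 0
Maximum depth reached: 2

2


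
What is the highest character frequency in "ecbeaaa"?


Input: ecbeaaa
Character counts:
  'a': 3
  'b': 1
  'c': 1
  'e': 2
Maximum frequency: 3

3


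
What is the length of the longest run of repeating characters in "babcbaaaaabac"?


Input: "babcbaaaaabac"
Scanning for longest run:
  Position 1 ('a'): new char, reset run to 1
  Position 2 ('b'): new char, reset run to 1
  Position 3 ('c'): new char, reset run to 1
  Position 4 ('b'): new char, reset run to 1
  Position 5 ('a'): new char, reset run to 1
  Position 6 ('a'): continues run of 'a', length=2
  Position 7 ('a'): continues run of 'a', length=3
  Position 8 ('a'): continues run of 'a', length=4
  Position 9 ('a'): continues run of 'a', length=5
  Position 10 ('b'): new char, reset run to 1
  Position 11 ('a'): new char, reset run to 1
  Position 12 ('c'): new char, reset run to 1
Longest run: 'a' with length 5

5


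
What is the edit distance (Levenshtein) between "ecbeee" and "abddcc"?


Computing edit distance: "ecbeee" -> "abddcc"
DP table:
           a    b    d    d    c    c
      0    1    2    3    4    5    6
  e   1    1    2    3    4    5    6
  c   2    2    2    3    4    4    5
  b   3    3    2    3    4    5    5
  e   4    4    3    3    4    5    6
  e   5    5    4    4    4    5    6
  e   6    6    5    5    5    5    6
Edit distance = dp[6][6] = 6

6


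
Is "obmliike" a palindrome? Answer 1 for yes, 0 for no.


Input: obmliike
Reversed: ekiilmbo
  Compare pos 0 ('o') with pos 7 ('e'): MISMATCH
  Compare pos 1 ('b') with pos 6 ('k'): MISMATCH
  Compare pos 2 ('m') with pos 5 ('i'): MISMATCH
  Compare pos 3 ('l') with pos 4 ('i'): MISMATCH
Result: not a palindrome

0


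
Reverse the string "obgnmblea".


Input: obgnmblea
Reading characters right to left:
  Position 8: 'a'
  Position 7: 'e'
  Position 6: 'l'
  Position 5: 'b'
  Position 4: 'm'
  Position 3: 'n'
  Position 2: 'g'
  Position 1: 'b'
  Position 0: 'o'
Reversed: aelbmngbo

aelbmngbo


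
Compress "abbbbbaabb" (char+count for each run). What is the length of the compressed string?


Input: abbbbbaabb
Runs:
  'a' x 1 => "a1"
  'b' x 5 => "b5"
  'a' x 2 => "a2"
  'b' x 2 => "b2"
Compressed: "a1b5a2b2"
Compressed length: 8

8


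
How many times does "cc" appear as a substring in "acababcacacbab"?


Searching for "cc" in "acababcacacbab"
Scanning each position:
  Position 0: "ac" => no
  Position 1: "ca" => no
  Position 2: "ab" => no
  Position 3: "ba" => no
  Position 4: "ab" => no
  Position 5: "bc" => no
  Position 6: "ca" => no
  Position 7: "ac" => no
  Position 8: "ca" => no
  Position 9: "ac" => no
  Position 10: "cb" => no
  Position 11: "ba" => no
  Position 12: "ab" => no
Total occurrences: 0

0


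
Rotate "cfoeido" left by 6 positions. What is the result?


Input: "cfoeido", rotate left by 6
First 6 characters: "cfoeid"
Remaining characters: "o"
Concatenate remaining + first: "o" + "cfoeid" = "ocfoeid"

ocfoeid


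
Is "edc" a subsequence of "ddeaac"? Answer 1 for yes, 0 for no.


Check if "edc" is a subsequence of "ddeaac"
Greedy scan:
  Position 0 ('d'): no match needed
  Position 1 ('d'): no match needed
  Position 2 ('e'): matches sub[0] = 'e'
  Position 3 ('a'): no match needed
  Position 4 ('a'): no match needed
  Position 5 ('c'): no match needed
Only matched 1/3 characters => not a subsequence

0


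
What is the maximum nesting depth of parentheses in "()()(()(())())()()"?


Input: "()()(()(())())()()"
Tracking depth:
  Position 0 '(': depth becomes 1
  Position 1 ')': depth becomes 0
  Position 2 '(': depth becomes 1
  Position 3 ')': depth becomes 0
  Position 4 '(': depth becomes 1
  Position 5 '(': depth becomes 2
  Position 6 ')': depth becomes 1
  Position 7 '(': depth becomes 2
  Position 8 '(': depth becomes 3
  Position 9 ')': depth becomes 2
  Position 10 ')': depth becomes 1
  Position 11 '(': depth becomes 2
  Position 12 ')': depth becomes 1
  Position 13 ')': depth becomes 0
  Position 14 '(': depth becomes 1
  Position 15 ')': depth becomes 0
  Position 16 '(': depth becomes 1
  Position 17 ')': depth becomes 0
Maximum depth reached: 3

3


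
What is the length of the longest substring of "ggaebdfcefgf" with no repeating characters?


Input: "ggaebdfcefgf"
Sliding window (track last position of each char):
  Position 0 ('g'): window [0,0] length 1 -- new best
  Position 1 ('g'): repeat (last at 0), move window start to 1
  Position 1 ('g'): window [1,1] length 1
  Position 2 ('a'): window [1,2] length 2 -- new best
  Position 3 ('e'): window [1,3] length 3 -- new best
  Position 4 ('b'): window [1,4] length 4 -- new best
  Position 5 ('d'): window [1,5] length 5 -- new best
  Position 6 ('f'): window [1,6] length 6 -- new best
  Position 7 ('c'): window [1,7] length 7 -- new best
  Position 8 ('e'): repeat (last at 3), move window start to 4
  Position 8 ('e'): window [4,8] length 5
  Position 9 ('f'): repeat (last at 6), move window start to 7
  Position 9 ('f'): window [7,9] length 3
  Position 10 ('g'): window [7,10] length 4
  Position 11 ('f'): repeat (last at 9), move window start to 10
  Position 11 ('f'): window [10,11] length 2
Longest substring with no repeats: "gaebdfc" with length 7

7


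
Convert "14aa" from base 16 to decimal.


Input: "14aa" in base 16
Positional expansion:
  Digit '1' (value 1) x 16^3 = 4096
  Digit '4' (value 4) x 16^2 = 1024
  Digit 'a' (value 10) x 16^1 = 160
  Digit 'a' (value 10) x 16^0 = 10
Sum = 5290

5290


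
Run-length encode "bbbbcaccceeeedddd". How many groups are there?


Input: bbbbcaccceeeedddd
Scanning for consecutive runs:
  Group 1: 'b' x 4 (positions 0-3)
  Group 2: 'c' x 1 (positions 4-4)
  Group 3: 'a' x 1 (positions 5-5)
  Group 4: 'c' x 3 (positions 6-8)
  Group 5: 'e' x 4 (positions 9-12)
  Group 6: 'd' x 4 (positions 13-16)
Total groups: 6

6


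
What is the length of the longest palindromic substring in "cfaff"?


Input: "cfaff"
Checking substrings for palindromes:
  [1:4] "faf" (len 3) => palindrome
  [3:5] "ff" (len 2) => palindrome
Longest palindromic substring: "faf" with length 3

3


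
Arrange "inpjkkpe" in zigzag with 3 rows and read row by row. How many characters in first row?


Zigzag "inpjkkpe" into 3 rows:
Placing characters:
  'i' => row 0
  'n' => row 1
  'p' => row 2
  'j' => row 1
  'k' => row 0
  'k' => row 1
  'p' => row 2
  'e' => row 1
Rows:
  Row 0: "ik"
  Row 1: "njke"
  Row 2: "pp"
First row length: 2

2


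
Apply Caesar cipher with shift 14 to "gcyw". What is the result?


Caesar cipher: shift "gcyw" by 14
  'g' (pos 6) + 14 = pos 20 = 'u'
  'c' (pos 2) + 14 = pos 16 = 'q'
  'y' (pos 24) + 14 = pos 12 = 'm'
  'w' (pos 22) + 14 = pos 10 = 'k'
Result: uqmk

uqmk


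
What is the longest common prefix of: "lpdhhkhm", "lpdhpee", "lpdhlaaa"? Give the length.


Words: lpdhhkhm, lpdhpee, lpdhlaaa
  Position 0: all 'l' => match
  Position 1: all 'p' => match
  Position 2: all 'd' => match
  Position 3: all 'h' => match
  Position 4: ('h', 'p', 'l') => mismatch, stop
LCP = "lpdh" (length 4)

4


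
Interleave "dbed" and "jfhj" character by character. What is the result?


Interleaving "dbed" and "jfhj":
  Position 0: 'd' from first, 'j' from second => "dj"
  Position 1: 'b' from first, 'f' from second => "bf"
  Position 2: 'e' from first, 'h' from second => "eh"
  Position 3: 'd' from first, 'j' from second => "dj"
Result: djbfehdj

djbfehdj


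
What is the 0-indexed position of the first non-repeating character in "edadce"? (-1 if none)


Input: edadce
Character frequencies:
  'a': 1
  'c': 1
  'd': 2
  'e': 2
Scanning left to right for freq == 1:
  Position 0 ('e'): freq=2, skip
  Position 1 ('d'): freq=2, skip
  Position 2 ('a'): unique! => answer = 2

2
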